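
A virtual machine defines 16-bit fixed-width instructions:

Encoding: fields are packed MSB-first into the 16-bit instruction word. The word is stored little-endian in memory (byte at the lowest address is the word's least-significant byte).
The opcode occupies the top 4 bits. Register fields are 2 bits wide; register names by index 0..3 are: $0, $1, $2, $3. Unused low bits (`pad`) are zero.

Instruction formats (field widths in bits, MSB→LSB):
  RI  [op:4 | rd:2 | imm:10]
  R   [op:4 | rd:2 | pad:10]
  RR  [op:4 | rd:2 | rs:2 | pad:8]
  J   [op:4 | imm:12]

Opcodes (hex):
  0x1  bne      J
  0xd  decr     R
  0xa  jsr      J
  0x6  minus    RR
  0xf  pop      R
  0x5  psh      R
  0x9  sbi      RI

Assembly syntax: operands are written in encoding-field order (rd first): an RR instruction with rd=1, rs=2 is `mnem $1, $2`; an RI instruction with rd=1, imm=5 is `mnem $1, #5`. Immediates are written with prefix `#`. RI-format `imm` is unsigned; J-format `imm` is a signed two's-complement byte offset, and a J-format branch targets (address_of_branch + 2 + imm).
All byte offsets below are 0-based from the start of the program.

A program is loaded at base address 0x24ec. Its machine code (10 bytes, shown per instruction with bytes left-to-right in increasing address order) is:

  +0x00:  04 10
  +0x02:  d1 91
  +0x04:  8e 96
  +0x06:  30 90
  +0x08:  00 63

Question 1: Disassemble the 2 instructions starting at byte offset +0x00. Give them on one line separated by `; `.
[00] 04 10 → 0x1004
  top 4b → 0x1 → bne [J]
  imm: (w>>0)&0xfff=0x4 → #4
[02] d1 91 → 0x91d1
  top 4b → 0x9 → sbi [RI]
  rd: (w>>10)&0x3=0x0 → $0
  imm: (w>>0)&0x3ff=0x1d1 → #465

bne #4; sbi $0, #465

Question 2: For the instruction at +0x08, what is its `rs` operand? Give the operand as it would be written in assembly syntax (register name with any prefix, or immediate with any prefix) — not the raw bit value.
$3

+0x08: 00 63 ⇒ word 0x6300 (little)
  op=0x6300>>12=0x6 ⇒ minus (RR)
  [11:10] rd=0 = $0
  [9:8] rs=3 = $3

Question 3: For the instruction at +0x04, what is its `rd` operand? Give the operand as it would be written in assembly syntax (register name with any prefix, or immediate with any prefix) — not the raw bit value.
@+04  little-endian(8e 96) = 0x968e
  top 4b → 0x9 → sbi [RI]
  rd: (w>>10)&0x3=0x1 → $1
  imm: (w>>0)&0x3ff=0x28e → #654

$1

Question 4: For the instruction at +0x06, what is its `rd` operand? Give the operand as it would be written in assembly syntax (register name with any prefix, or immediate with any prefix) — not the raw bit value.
$0

@+06  little-endian(30 90) = 0x9030
  top 4b → 0x9 → sbi [RI]
  rd: (w>>10)&0x3=0x0 → $0
  imm: (w>>0)&0x3ff=0x30 → #48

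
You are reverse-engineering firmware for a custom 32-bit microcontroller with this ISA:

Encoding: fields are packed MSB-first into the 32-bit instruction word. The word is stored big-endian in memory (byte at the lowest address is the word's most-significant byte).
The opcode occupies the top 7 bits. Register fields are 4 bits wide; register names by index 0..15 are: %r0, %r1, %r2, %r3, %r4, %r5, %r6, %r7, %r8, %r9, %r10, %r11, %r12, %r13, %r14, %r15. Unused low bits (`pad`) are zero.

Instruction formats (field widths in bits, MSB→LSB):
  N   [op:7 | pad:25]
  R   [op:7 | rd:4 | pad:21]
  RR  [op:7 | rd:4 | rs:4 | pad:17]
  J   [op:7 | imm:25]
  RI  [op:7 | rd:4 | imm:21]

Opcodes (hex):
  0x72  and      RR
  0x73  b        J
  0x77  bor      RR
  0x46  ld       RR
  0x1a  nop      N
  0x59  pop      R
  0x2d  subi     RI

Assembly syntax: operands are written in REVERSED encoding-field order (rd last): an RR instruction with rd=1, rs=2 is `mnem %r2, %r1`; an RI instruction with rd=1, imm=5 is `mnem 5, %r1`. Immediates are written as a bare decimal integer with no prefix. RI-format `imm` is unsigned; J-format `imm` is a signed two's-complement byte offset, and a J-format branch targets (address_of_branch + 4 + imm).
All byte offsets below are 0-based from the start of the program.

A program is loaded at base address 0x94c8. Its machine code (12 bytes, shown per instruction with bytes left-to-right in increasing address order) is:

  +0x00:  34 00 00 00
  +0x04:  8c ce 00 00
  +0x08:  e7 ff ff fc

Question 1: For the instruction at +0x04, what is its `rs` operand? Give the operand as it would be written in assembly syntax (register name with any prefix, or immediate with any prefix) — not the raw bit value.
%r7

off 0x04: read 8c ce 00 00 as big → 0x8cce0000
  op=0x8cce0000>>25=0x46 ⇒ ld (RR)
  rd: (w>>21)&0xf=0x6 → %r6
  rs: (w>>17)&0xf=0x7 → %r7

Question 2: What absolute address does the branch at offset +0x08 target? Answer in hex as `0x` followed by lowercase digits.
0x94d0

+0x08: e7 ff ff fc ⇒ word 0xe7fffffc (big)
  opcode bits[31:25]=0x73: b/J
  [24:0] imm=33554428 (s25→-4) = -4
  target = base 0x94c8 + off 0x08 + 4 + imm -4 = 0x94d0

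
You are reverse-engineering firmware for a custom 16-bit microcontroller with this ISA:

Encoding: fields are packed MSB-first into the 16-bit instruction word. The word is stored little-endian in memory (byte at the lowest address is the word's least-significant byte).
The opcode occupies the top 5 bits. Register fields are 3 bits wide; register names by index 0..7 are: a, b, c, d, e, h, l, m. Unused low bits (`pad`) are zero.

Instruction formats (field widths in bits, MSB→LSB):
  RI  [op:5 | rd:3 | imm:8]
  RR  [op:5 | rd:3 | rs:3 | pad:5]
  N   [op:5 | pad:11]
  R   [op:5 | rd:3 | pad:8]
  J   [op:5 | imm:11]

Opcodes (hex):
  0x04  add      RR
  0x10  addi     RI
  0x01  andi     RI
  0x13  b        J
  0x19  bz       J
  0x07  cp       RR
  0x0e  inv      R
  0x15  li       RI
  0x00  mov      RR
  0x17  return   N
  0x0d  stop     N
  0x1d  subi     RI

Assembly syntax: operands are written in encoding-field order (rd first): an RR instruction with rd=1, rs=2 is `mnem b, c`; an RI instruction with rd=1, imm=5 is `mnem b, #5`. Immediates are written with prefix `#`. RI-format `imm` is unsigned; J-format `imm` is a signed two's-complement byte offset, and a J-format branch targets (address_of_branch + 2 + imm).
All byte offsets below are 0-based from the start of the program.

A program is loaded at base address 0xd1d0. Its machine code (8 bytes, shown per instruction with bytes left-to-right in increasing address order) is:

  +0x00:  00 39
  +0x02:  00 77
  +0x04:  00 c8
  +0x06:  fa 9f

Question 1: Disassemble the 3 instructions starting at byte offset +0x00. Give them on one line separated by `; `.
cp b, a; inv m; bz #0

@+00  little-endian(00 39) = 0x3900
  top 5b → 0x7 → cp [RR]
  rd@[10:8]=0x1 ⇒ b
  rs@[7:5]=0x0 ⇒ a
@+02  little-endian(00 77) = 0x7700
  top 5b → 0xe → inv [R]
  rd@[10:8]=0x7 ⇒ m
@+04  little-endian(00 c8) = 0xc800
  top 5b → 0x19 → bz [J]
  imm@[10:0]=0x0 ⇒ #0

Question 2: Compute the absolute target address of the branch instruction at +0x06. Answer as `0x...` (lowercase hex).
0xd1d2

off 0x06: read fa 9f as little → 0x9ffa
  op=0x9ffa>>11=0x13 ⇒ b (J)
  imm@[10:0]=0x7fa (s11→-6) ⇒ #-6
  target = base 0xd1d0 + off 0x06 + 2 + imm -6 = 0xd1d2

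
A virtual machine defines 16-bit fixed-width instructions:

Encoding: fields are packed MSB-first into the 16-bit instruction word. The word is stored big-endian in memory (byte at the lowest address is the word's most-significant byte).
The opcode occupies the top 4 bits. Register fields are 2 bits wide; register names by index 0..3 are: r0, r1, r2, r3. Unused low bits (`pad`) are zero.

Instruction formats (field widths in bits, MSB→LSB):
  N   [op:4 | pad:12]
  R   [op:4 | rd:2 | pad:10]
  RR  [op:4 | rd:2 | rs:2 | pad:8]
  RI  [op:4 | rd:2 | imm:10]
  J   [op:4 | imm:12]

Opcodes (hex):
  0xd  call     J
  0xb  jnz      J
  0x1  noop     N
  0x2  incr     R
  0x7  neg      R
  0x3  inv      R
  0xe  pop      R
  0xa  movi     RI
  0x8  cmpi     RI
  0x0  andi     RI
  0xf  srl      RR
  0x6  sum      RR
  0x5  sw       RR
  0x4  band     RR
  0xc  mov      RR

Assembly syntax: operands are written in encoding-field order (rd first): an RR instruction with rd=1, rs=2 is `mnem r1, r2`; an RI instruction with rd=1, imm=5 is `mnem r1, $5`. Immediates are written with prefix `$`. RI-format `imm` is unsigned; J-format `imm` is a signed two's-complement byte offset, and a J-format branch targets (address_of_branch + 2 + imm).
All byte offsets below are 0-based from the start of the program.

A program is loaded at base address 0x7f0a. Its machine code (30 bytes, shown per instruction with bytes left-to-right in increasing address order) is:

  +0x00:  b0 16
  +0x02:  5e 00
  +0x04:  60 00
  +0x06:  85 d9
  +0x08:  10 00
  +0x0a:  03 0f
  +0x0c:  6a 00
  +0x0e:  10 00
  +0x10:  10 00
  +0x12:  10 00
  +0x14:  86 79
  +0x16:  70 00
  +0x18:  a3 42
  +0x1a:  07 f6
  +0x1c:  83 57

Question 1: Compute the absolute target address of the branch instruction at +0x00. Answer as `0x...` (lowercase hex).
off 0x00: read b0 16 as big → 0xb016
  opcode bits[15:12]=0xb: jnz/J
  [11:0] imm=22 = $22
  target = base 0x7f0a + off 0x00 + 2 + imm 22 = 0x7f22

0x7f22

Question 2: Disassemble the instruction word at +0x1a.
andi r1, $1014

[1a] 07 f6 → 0x07f6
  opcode bits[15:12]=0x0: andi/RI
  rd@[11:10]=0x1 ⇒ r1
  imm@[9:0]=0x3f6 ⇒ $1014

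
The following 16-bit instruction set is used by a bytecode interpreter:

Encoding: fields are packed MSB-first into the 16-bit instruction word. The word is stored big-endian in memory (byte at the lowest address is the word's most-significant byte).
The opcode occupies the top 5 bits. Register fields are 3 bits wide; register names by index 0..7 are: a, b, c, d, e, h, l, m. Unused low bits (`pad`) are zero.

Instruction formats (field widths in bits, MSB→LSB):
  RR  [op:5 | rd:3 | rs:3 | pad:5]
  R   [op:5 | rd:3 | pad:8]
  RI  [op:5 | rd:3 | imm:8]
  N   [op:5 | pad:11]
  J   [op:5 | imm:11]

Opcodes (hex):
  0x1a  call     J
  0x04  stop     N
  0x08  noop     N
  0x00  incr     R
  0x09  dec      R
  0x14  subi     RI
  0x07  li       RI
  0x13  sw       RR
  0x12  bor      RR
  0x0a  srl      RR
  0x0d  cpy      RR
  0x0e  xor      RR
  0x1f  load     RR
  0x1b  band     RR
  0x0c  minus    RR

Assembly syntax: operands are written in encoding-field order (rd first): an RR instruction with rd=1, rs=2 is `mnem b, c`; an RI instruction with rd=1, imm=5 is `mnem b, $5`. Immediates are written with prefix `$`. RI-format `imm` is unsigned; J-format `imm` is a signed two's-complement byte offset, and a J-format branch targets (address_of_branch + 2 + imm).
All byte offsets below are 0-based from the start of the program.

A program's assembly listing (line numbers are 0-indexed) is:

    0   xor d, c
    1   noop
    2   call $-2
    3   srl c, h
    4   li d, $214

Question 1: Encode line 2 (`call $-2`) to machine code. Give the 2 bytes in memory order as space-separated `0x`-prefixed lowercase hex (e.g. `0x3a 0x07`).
L2: call op=0x1a:5|imm=-2:11 ⇒ 0xd7fe ⇒ big d7 fe

0xd7 0xfe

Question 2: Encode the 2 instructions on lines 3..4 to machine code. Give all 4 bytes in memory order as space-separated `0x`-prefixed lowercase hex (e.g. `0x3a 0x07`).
line 3 (srl): pack op=0xa:5|rd=2:3|rs=5:3|pad=0:5 = 0x52a0; big→ 52 a0
line 4 (li): pack op=0x7:5|rd=3:3|imm=214:8 = 0x3bd6; big→ 3b d6

0x52 0xa0 0x3b 0xd6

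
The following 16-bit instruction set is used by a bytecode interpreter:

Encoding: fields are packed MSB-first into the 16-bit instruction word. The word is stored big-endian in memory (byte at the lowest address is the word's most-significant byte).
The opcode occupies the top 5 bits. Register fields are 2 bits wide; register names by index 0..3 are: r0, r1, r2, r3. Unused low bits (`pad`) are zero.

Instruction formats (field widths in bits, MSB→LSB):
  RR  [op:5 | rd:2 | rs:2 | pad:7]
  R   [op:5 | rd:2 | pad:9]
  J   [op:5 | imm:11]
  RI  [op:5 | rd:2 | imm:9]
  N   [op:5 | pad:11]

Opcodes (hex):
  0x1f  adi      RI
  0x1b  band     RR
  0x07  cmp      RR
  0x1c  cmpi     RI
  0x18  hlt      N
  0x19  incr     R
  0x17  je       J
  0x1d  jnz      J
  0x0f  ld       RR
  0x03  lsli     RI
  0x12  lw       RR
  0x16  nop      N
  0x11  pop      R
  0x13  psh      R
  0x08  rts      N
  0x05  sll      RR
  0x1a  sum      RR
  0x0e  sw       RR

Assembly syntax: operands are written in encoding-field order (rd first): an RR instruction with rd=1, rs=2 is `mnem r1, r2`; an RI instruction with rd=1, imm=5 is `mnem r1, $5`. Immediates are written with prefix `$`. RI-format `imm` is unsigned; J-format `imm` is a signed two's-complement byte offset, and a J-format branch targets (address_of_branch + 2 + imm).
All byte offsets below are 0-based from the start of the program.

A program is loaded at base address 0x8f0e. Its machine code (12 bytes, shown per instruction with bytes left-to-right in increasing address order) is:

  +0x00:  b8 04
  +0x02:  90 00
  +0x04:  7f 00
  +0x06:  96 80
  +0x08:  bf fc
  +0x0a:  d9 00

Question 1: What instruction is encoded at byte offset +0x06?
lw r3, r1

off 0x06: read 96 80 as big → 0x9680
  top 5b → 0x12 → lw [RR]
  rd: (w>>9)&0x3=0x3 → r3
  rs: (w>>7)&0x3=0x1 → r1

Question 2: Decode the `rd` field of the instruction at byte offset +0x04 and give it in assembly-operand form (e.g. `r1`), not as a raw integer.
@+04  big-endian(7f 00) = 0x7f00
  op=0x7f00>>11=0xf ⇒ ld (RR)
  rd: (w>>9)&0x3=0x3 → r3
  rs: (w>>7)&0x3=0x2 → r2

r3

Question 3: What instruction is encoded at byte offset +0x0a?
band r0, r2

+0x0a: d9 00 ⇒ word 0xd900 (big)
  top 5b → 0x1b → band [RR]
  rd: (w>>9)&0x3=0x0 → r0
  rs: (w>>7)&0x3=0x2 → r2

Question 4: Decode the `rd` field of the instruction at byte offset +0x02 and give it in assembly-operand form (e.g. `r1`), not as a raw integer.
off 0x02: read 90 00 as big → 0x9000
  top 5b → 0x12 → lw [RR]
  rd@[10:9]=0x0 ⇒ r0
  rs@[8:7]=0x0 ⇒ r0

r0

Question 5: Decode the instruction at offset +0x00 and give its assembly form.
je $4

+0x00: b8 04 ⇒ word 0xb804 (big)
  opcode bits[15:11]=0x17: je/J
  imm: (w>>0)&0x7ff=0x4 → $4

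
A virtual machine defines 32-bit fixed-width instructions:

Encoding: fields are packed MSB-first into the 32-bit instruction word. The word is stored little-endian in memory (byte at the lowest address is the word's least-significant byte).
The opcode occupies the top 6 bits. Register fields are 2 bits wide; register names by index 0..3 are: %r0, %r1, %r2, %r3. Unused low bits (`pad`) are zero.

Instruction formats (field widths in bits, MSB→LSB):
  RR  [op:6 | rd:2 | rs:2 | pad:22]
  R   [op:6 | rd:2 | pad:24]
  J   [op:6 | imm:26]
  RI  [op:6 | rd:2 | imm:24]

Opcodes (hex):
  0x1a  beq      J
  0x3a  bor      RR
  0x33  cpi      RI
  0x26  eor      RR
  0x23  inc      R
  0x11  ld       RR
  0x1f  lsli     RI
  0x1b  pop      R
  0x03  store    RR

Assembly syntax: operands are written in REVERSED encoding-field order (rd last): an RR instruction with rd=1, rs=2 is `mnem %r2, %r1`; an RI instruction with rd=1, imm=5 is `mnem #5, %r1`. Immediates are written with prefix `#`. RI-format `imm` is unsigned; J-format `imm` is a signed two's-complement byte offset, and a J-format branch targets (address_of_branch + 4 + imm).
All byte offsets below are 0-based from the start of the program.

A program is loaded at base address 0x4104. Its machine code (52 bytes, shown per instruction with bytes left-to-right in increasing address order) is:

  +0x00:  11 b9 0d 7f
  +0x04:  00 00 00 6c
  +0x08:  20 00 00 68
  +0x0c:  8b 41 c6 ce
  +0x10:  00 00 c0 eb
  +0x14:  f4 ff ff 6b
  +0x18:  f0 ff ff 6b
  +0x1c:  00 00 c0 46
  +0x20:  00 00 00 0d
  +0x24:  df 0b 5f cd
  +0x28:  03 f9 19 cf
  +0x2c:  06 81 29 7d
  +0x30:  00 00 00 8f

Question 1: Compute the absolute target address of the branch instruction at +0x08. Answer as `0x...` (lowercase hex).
0x4130

off 0x08: read 20 00 00 68 as little → 0x68000020
  opcode bits[31:26]=0x1a: beq/J
  [25:0] imm=32 = #32
  target = base 0x4104 + off 0x08 + 4 + imm 32 = 0x4130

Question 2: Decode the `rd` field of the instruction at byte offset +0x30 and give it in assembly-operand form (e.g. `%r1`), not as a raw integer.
%r3

@+30  little-endian(00 00 00 8f) = 0x8f000000
  op=0x8f000000>>26=0x23 ⇒ inc (R)
  rd: (w>>24)&0x3=0x3 → %r3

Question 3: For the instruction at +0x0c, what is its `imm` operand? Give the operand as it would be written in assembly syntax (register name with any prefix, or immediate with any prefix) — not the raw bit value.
[0c] 8b 41 c6 ce → 0xcec6418b
  top 6b → 0x33 → cpi [RI]
  rd: (w>>24)&0x3=0x2 → %r2
  imm: (w>>0)&0xffffff=0xc6418b → #12992907

#12992907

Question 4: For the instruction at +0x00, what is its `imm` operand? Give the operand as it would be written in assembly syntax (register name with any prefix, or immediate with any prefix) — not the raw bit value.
+0x00: 11 b9 0d 7f ⇒ word 0x7f0db911 (little)
  top 6b → 0x1f → lsli [RI]
  rd@[25:24]=0x3 ⇒ %r3
  imm@[23:0]=0xdb911 ⇒ #899345

#899345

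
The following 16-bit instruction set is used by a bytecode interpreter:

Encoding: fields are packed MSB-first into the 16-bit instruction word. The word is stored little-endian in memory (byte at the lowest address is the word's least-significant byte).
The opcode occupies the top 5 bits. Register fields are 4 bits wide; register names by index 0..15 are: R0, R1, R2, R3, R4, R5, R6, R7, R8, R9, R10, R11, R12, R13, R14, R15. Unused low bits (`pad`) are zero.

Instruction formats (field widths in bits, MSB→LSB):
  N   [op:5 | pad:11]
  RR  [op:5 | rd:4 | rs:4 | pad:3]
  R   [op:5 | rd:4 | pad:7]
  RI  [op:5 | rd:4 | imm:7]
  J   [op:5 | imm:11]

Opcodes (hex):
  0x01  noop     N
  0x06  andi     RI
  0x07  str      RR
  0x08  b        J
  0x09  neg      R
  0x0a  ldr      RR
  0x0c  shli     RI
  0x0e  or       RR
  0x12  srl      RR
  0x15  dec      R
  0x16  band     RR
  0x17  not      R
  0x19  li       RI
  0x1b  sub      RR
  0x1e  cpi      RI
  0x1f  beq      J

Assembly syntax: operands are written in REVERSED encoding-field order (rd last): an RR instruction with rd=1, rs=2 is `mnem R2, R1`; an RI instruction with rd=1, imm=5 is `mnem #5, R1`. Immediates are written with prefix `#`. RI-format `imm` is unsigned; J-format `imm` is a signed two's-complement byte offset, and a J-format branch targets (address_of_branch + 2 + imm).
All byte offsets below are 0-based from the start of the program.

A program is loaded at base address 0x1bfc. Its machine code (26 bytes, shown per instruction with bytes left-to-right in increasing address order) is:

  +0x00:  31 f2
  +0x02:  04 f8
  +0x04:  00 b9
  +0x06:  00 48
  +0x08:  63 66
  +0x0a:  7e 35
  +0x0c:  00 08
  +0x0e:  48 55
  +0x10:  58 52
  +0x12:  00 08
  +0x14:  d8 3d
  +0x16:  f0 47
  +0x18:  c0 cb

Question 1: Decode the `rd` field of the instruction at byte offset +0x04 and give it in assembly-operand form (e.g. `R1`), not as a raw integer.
+0x04: 00 b9 ⇒ word 0xb900 (little)
  opcode bits[15:11]=0x17: not/R
  [10:7] rd=2 = R2

R2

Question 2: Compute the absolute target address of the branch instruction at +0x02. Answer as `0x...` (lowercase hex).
0x1c04

[02] 04 f8 → 0xf804
  opcode bits[15:11]=0x1f: beq/J
  imm@[10:0]=0x4 ⇒ #4
  target = base 0x1bfc + off 0x02 + 2 + imm 4 = 0x1c04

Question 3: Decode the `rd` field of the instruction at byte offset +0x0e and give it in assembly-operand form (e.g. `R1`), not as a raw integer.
[0e] 48 55 → 0x5548
  top 5b → 0xa → ldr [RR]
  [10:7] rd=10 = R10
  [6:3] rs=9 = R9

R10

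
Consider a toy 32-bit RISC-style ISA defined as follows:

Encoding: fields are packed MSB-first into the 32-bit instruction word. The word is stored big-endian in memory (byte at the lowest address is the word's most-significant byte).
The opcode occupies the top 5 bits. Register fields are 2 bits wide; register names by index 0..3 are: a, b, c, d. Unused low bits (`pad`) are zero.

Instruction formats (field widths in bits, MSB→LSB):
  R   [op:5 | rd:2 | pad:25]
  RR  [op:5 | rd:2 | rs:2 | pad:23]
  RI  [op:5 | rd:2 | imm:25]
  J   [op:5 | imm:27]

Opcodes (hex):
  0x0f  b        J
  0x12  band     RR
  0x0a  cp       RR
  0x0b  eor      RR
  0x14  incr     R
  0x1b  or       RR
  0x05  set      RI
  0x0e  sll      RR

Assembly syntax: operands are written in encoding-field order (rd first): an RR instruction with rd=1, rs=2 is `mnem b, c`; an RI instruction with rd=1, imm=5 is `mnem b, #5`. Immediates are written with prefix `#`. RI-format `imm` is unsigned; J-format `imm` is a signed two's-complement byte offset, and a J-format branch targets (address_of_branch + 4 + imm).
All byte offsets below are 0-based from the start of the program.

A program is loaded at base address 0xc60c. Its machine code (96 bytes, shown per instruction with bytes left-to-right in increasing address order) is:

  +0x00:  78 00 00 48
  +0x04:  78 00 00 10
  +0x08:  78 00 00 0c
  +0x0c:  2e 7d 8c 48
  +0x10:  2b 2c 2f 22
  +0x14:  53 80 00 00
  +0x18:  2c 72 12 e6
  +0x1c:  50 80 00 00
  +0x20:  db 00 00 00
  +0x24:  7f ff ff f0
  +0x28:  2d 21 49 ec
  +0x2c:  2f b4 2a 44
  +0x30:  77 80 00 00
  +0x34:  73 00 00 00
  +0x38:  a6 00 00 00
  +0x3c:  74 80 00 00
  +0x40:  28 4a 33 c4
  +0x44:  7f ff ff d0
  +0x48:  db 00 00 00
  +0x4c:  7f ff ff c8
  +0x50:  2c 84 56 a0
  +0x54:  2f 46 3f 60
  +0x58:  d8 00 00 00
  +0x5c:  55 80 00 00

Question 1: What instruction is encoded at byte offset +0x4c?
b #-56

[4c] 7f ff ff c8 → 0x7fffffc8
  opcode bits[31:27]=0xf: b/J
  imm: (w>>0)&0x7ffffff=0x7ffffc8 (s27→-56) → #-56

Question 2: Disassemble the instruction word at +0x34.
@+34  big-endian(73 00 00 00) = 0x73000000
  opcode bits[31:27]=0xe: sll/RR
  [26:25] rd=1 = b
  [24:23] rs=2 = c

sll b, c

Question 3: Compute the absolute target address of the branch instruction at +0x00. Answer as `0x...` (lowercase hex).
+0x00: 78 00 00 48 ⇒ word 0x78000048 (big)
  opcode bits[31:27]=0xf: b/J
  imm@[26:0]=0x48 ⇒ #72
  target = base 0xc60c + off 0x00 + 4 + imm 72 = 0xc658

0xc658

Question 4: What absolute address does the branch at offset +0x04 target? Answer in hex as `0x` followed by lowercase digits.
+0x04: 78 00 00 10 ⇒ word 0x78000010 (big)
  opcode bits[31:27]=0xf: b/J
  imm: (w>>0)&0x7ffffff=0x10 → #16
  target = base 0xc60c + off 0x04 + 4 + imm 16 = 0xc624

0xc624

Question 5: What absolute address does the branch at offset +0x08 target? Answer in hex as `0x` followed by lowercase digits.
+0x08: 78 00 00 0c ⇒ word 0x7800000c (big)
  op=0x7800000c>>27=0xf ⇒ b (J)
  imm@[26:0]=0xc ⇒ #12
  target = base 0xc60c + off 0x08 + 4 + imm 12 = 0xc624

0xc624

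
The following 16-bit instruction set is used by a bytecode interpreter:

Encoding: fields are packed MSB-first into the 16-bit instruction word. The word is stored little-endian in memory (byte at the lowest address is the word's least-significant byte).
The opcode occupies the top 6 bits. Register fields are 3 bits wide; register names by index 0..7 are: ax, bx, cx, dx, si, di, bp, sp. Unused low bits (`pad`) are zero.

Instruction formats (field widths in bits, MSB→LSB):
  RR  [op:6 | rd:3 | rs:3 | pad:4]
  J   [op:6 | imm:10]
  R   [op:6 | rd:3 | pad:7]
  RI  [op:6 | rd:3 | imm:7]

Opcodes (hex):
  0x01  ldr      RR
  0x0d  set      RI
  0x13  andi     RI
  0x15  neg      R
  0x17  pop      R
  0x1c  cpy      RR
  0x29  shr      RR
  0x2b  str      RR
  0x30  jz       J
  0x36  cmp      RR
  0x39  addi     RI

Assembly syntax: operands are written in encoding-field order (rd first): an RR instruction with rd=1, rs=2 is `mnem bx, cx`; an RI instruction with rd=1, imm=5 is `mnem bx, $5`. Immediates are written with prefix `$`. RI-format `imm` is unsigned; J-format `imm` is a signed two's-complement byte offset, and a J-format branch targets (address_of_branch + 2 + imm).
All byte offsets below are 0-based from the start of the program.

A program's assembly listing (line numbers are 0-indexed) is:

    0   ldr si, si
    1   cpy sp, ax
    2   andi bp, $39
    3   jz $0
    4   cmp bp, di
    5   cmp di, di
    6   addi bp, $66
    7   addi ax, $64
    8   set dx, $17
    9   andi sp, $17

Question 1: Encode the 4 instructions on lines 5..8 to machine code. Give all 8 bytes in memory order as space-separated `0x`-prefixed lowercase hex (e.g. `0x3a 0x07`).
0xd0 0xda 0x42 0xe7 0x40 0xe4 0x91 0x35

5. cmp fields op=0x36:6|rd=5:3|rs=5:3|pad=0:4 → word dad0h → d0 da
6. addi fields op=0x39:6|rd=6:3|imm=66:7 → word e742h → 42 e7
7. addi fields op=0x39:6|rd=0:3|imm=64:7 → word e440h → 40 e4
8. set fields op=0xd:6|rd=3:3|imm=17:7 → word 3591h → 91 35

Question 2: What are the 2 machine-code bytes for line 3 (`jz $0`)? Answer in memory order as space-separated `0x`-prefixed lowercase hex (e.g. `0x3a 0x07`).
0x00 0xc0

L3: jz op=0x30:6|imm=0:10 ⇒ 0xc000 ⇒ little 00 c0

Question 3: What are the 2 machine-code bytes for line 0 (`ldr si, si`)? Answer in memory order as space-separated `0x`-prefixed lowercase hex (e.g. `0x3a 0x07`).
0x40 0x06

0. ldr fields op=0x1:6|rd=4:3|rs=4:3|pad=0:4 → word 0640h → 40 06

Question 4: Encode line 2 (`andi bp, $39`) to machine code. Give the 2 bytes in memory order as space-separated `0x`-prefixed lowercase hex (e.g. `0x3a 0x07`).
0x27 0x4f

L2: andi op=0x13:6|rd=6:3|imm=39:7 ⇒ 0x4f27 ⇒ little 27 4f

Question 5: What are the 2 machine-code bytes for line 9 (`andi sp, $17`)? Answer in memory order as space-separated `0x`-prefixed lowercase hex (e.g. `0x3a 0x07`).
line 9 (andi): pack op=0x13:6|rd=7:3|imm=17:7 = 0x4f91; little→ 91 4f

0x91 0x4f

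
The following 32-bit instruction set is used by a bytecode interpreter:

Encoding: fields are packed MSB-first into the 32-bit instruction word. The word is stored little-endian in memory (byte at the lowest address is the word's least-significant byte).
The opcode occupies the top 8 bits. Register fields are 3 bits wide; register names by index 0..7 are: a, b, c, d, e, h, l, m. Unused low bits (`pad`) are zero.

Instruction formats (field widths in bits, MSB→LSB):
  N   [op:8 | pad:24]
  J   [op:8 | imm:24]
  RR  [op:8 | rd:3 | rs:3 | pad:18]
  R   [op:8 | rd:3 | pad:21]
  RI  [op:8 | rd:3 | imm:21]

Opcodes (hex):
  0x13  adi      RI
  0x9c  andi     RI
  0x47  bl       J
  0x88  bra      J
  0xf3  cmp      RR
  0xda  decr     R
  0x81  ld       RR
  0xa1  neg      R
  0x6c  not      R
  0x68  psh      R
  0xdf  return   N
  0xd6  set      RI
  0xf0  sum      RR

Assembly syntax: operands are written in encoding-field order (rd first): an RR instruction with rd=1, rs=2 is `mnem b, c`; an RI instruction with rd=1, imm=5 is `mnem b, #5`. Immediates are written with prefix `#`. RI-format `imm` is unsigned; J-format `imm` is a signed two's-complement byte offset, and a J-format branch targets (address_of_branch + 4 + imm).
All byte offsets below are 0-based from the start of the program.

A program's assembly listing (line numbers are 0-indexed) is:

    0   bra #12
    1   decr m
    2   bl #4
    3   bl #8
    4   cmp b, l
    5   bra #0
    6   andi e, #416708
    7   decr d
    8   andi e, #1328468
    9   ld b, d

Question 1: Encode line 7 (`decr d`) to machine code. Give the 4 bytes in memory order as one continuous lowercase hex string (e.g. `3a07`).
L7: decr op=0xda:8|rd=3:3|pad=0:21 ⇒ 0xda600000 ⇒ little 00 00 60 da

000060da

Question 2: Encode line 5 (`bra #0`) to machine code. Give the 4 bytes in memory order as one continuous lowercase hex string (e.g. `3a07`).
5. bra fields op=0x88:8|imm=0:24 → word 88000000h → 00 00 00 88

00000088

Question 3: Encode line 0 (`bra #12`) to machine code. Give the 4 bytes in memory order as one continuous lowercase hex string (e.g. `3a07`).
0c000088

line 0 (bra): pack op=0x88:8|imm=12:24 = 0x8800000c; little→ 0c 00 00 88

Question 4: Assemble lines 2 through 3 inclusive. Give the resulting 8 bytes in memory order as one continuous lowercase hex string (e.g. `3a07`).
line 2 (bl): pack op=0x47:8|imm=4:24 = 0x47000004; little→ 04 00 00 47
line 3 (bl): pack op=0x47:8|imm=8:24 = 0x47000008; little→ 08 00 00 47

0400004708000047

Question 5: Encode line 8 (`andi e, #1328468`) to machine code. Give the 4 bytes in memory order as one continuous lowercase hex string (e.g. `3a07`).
5445949c

L8: andi op=0x9c:8|rd=4:3|imm=1328468:21 ⇒ 0x9c944554 ⇒ little 54 45 94 9c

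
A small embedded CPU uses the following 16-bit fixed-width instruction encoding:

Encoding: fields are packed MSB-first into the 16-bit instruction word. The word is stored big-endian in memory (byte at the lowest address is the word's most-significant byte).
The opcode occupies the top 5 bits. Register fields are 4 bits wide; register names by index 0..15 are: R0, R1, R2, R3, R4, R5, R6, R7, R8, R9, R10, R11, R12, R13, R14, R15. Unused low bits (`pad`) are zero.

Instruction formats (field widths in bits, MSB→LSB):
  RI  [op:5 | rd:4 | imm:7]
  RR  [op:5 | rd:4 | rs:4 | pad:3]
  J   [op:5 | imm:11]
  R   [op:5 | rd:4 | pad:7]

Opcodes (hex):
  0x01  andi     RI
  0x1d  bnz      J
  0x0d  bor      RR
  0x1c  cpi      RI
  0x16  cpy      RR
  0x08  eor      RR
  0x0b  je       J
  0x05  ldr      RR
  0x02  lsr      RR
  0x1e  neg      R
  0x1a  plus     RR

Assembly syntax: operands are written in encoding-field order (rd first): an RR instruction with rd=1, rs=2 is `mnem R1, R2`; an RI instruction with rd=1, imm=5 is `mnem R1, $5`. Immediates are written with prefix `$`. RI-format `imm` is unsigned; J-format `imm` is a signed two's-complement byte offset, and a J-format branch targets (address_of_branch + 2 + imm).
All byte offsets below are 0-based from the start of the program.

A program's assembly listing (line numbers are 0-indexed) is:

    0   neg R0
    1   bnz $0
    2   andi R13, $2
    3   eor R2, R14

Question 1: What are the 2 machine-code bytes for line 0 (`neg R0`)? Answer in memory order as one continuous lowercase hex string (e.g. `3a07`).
line 0 (neg): pack op=0x1e:5|rd=0:4|pad=0:7 = 0xf000; big→ f0 00

f000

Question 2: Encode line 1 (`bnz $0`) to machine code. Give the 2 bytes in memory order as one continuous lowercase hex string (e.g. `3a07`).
e800

line 1 (bnz): pack op=0x1d:5|imm=0:11 = 0xe800; big→ e8 00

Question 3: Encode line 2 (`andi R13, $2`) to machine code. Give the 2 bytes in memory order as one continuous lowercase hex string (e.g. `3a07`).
0e82

line 2 (andi): pack op=0x1:5|rd=13:4|imm=2:7 = 0x0e82; big→ 0e 82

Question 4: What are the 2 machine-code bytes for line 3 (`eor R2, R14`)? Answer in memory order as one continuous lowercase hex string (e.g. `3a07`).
L3: eor op=0x8:5|rd=2:4|rs=14:4|pad=0:3 ⇒ 0x4170 ⇒ big 41 70

4170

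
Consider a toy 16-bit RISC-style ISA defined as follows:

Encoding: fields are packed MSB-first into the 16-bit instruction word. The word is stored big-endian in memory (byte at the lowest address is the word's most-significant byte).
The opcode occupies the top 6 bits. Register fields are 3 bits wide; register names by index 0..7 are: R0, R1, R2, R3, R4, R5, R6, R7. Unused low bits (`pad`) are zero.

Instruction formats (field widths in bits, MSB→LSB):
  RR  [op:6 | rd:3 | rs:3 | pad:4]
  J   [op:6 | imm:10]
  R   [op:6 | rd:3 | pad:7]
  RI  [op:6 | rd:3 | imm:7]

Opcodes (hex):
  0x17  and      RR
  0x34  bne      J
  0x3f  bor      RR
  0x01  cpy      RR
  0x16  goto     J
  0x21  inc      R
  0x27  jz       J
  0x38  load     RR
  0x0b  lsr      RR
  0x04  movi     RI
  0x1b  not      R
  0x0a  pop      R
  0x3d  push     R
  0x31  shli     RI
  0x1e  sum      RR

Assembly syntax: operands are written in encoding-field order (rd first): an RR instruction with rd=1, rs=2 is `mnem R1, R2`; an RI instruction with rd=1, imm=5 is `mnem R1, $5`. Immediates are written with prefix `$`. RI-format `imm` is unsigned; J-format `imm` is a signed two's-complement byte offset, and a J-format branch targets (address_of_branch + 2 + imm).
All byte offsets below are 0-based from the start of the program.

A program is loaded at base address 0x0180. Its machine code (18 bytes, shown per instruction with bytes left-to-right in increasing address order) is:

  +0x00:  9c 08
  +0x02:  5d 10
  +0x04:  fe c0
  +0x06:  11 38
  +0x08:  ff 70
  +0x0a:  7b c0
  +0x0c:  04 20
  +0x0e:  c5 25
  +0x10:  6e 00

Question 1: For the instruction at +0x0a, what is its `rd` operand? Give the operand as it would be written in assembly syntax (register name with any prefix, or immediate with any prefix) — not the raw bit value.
R7

+0x0a: 7b c0 ⇒ word 0x7bc0 (big)
  op=0x7bc0>>10=0x1e ⇒ sum (RR)
  [9:7] rd=7 = R7
  [6:4] rs=4 = R4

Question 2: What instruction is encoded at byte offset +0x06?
movi R2, $56

off 0x06: read 11 38 as big → 0x1138
  opcode bits[15:10]=0x4: movi/RI
  rd@[9:7]=0x2 ⇒ R2
  imm@[6:0]=0x38 ⇒ $56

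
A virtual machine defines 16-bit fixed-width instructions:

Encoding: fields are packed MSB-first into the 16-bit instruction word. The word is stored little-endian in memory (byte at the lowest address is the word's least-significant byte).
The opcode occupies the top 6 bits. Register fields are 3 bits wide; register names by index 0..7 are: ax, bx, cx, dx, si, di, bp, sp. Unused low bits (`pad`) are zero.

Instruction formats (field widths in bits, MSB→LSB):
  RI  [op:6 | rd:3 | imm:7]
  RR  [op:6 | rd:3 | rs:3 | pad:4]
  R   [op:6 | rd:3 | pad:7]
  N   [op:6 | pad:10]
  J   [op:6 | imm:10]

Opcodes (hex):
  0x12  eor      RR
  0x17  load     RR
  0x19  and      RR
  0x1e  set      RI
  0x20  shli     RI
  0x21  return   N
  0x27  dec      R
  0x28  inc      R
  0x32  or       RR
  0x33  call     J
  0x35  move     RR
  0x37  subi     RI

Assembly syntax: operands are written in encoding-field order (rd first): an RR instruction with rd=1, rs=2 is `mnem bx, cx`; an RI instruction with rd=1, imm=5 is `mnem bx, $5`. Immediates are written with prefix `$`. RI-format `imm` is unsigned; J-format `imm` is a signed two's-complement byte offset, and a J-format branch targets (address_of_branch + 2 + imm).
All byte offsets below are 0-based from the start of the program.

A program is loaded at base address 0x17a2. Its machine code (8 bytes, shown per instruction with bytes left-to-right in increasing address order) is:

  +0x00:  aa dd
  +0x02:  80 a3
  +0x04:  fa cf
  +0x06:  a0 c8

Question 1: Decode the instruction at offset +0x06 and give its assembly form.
or bx, cx

+0x06: a0 c8 ⇒ word 0xc8a0 (little)
  opcode bits[15:10]=0x32: or/RR
  rd: (w>>7)&0x7=0x1 → bx
  rs: (w>>4)&0x7=0x2 → cx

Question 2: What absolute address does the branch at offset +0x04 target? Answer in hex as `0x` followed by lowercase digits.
0x17a2

off 0x04: read fa cf as little → 0xcffa
  opcode bits[15:10]=0x33: call/J
  imm: (w>>0)&0x3ff=0x3fa (s10→-6) → $-6
  target = base 0x17a2 + off 0x04 + 2 + imm -6 = 0x17a2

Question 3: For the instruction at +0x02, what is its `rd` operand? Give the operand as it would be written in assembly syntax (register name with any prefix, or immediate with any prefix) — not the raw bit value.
sp

[02] 80 a3 → 0xa380
  op=0xa380>>10=0x28 ⇒ inc (R)
  rd@[9:7]=0x7 ⇒ sp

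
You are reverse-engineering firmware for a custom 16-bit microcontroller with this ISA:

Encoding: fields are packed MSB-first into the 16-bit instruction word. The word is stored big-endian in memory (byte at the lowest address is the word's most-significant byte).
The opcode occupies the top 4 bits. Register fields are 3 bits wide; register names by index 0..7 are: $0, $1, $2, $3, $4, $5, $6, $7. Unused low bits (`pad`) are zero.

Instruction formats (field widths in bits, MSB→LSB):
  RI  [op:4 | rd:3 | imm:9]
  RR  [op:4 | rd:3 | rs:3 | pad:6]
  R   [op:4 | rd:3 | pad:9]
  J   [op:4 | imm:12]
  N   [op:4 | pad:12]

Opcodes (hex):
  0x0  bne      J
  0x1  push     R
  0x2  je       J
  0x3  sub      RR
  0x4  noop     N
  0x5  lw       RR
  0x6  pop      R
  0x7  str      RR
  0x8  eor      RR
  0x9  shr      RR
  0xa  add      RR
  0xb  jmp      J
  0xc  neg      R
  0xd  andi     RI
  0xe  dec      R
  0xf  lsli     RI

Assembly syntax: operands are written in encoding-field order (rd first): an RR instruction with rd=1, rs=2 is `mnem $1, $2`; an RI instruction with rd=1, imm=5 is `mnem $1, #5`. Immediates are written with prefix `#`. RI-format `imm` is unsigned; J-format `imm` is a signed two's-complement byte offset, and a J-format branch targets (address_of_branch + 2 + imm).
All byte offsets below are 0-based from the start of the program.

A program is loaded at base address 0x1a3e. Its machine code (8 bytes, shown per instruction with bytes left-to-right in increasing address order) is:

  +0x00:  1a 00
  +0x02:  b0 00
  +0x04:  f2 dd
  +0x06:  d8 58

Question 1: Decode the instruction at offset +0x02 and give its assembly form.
jmp #0

+0x02: b0 00 ⇒ word 0xb000 (big)
  top 4b → 0xb → jmp [J]
  imm@[11:0]=0x0 ⇒ #0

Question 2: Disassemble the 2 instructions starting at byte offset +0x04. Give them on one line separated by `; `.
[04] f2 dd → 0xf2dd
  op=0xf2dd>>12=0xf ⇒ lsli (RI)
  rd: (w>>9)&0x7=0x1 → $1
  imm: (w>>0)&0x1ff=0xdd → #221
[06] d8 58 → 0xd858
  op=0xd858>>12=0xd ⇒ andi (RI)
  rd: (w>>9)&0x7=0x4 → $4
  imm: (w>>0)&0x1ff=0x58 → #88

lsli $1, #221; andi $4, #88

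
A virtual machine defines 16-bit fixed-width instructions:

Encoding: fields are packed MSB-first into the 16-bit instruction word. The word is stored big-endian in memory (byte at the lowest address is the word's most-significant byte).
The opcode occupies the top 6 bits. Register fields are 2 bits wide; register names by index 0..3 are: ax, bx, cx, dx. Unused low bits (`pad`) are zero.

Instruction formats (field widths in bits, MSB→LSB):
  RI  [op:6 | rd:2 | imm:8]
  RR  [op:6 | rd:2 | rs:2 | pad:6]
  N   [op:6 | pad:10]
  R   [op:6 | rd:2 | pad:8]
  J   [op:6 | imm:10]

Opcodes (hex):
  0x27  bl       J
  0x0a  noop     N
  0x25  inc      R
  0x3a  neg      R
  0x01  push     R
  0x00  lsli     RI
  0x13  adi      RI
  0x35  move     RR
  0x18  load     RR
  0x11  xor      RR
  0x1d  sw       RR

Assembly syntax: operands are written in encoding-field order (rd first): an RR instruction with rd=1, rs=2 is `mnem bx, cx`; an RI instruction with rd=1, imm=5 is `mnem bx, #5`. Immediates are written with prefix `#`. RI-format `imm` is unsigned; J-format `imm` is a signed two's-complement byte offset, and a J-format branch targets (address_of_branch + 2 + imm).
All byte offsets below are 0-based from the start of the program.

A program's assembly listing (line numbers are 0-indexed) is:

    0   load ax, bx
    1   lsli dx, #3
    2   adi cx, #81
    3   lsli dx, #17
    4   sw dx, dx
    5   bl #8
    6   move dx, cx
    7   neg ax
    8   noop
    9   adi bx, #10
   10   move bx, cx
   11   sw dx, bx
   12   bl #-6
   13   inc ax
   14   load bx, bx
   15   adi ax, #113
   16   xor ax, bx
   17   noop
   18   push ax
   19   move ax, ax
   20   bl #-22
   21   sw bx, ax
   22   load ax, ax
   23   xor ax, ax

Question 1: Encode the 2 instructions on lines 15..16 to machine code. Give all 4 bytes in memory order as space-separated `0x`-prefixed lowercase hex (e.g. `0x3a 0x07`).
0x4c 0x71 0x44 0x40

L15: adi op=0x13:6|rd=0:2|imm=113:8 ⇒ 0x4c71 ⇒ big 4c 71
L16: xor op=0x11:6|rd=0:2|rs=1:2|pad=0:6 ⇒ 0x4440 ⇒ big 44 40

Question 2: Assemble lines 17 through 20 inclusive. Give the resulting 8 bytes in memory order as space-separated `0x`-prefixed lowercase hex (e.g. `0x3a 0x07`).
17. noop fields op=0xa:6|pad=0:10 → word 2800h → 28 00
18. push fields op=0x1:6|rd=0:2|pad=0:8 → word 0400h → 04 00
19. move fields op=0x35:6|rd=0:2|rs=0:2|pad=0:6 → word d400h → d4 00
20. bl fields op=0x27:6|imm=-22:10 → word 9feah → 9f ea

0x28 0x00 0x04 0x00 0xd4 0x00 0x9f 0xea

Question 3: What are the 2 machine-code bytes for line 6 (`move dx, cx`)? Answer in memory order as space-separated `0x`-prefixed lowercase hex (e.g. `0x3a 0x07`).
0xd7 0x80

6. move fields op=0x35:6|rd=3:2|rs=2:2|pad=0:6 → word d780h → d7 80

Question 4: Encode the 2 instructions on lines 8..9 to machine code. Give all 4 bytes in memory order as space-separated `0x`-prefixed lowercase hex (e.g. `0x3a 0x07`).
0x28 0x00 0x4d 0x0a

L8: noop op=0xa:6|pad=0:10 ⇒ 0x2800 ⇒ big 28 00
L9: adi op=0x13:6|rd=1:2|imm=10:8 ⇒ 0x4d0a ⇒ big 4d 0a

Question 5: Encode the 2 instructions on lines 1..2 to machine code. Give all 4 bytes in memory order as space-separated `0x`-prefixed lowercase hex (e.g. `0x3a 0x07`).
1. lsli fields op=0x0:6|rd=3:2|imm=3:8 → word 0303h → 03 03
2. adi fields op=0x13:6|rd=2:2|imm=81:8 → word 4e51h → 4e 51

0x03 0x03 0x4e 0x51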